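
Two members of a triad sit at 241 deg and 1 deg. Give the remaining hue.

121°

A triad spaces three hues 120° apart.
The full set is {1°, 121°, 241°}.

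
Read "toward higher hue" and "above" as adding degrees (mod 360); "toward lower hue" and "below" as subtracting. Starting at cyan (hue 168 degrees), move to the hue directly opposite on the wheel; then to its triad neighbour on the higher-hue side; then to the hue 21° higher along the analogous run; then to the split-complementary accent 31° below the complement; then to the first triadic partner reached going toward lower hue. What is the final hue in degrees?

158°

complement +180°: 168 + 180 = 348°
triadic ↑ +120°: 348 + 120 = 468 → 468 − 360 = 108°
analog 21° ↑ +21°: 108 + 21 = 129°
split-comp 31° ↓ +149°: 129 + 149 = 278°
triadic ↓ −120°: 278 − 120 = 158°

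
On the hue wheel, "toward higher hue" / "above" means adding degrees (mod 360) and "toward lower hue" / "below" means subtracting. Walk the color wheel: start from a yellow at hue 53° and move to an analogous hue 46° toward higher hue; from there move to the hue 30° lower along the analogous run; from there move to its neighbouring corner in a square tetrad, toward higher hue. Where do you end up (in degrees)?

159°

53 + 46 = 99°   (analog 46° ↑)
99 − 30 = 69°   (analog 30° ↓)
69 + 90 = 159°   (square ↑)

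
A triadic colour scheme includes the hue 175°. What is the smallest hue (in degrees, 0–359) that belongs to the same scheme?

A triad places three hues 120° apart.
The full set through 175° is {55°, 175°, 295°}.

55°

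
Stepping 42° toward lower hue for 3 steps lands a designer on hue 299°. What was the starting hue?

3 steps of 42° (toward lower hue) give a net shift of −126°.
Start = end − shift: 299 + 126 = 425 → 425 − 360 = 65°

65°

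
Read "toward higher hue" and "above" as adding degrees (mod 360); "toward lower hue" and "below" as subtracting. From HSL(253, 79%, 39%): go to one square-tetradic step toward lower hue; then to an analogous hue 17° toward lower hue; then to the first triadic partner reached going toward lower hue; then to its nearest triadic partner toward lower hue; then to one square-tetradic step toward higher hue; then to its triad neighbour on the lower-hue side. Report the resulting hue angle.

square ↓ −90°: 253 − 90 = 163°
analog 17° ↓ −17°: 163 − 17 = 146°
triadic ↓ −120°: 146 − 120 = 26°
triadic ↓ −120°: 26 − 120 = -94 → -94 + 360 = 266°
square ↑ +90°: 266 + 90 = 356°
triadic ↓ −120°: 356 − 120 = 236°

236°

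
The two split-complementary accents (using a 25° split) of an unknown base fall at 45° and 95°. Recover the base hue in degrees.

250°

The accents sit 25° either side of the complement, so the complement is their short-arc midpoint on the wheel.
Short-arc midpoint of 45° and 95°: 70°.
Base is 180° from the complement: 70 − 180 = -110 → -110 + 360 = 250°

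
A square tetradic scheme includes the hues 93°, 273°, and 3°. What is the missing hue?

A square tetradic scheme places four hues every 90°.
The full set through 3° is {3°, 93°, 183°, 273°}.
Given {3°, 93°, 273°}, the missing hue is 183°.

183°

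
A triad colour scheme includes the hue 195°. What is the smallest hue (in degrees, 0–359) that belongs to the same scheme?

75°

A triad places three hues 120° apart.
The full set through 195° is {75°, 195°, 315°}.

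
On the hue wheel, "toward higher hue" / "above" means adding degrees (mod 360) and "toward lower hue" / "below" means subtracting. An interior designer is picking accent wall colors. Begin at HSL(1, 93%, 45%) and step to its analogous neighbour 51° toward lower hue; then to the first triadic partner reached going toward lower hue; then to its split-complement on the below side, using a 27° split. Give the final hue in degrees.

−51° (analog 51° ↓): 1 − 51 = -50 → -50 + 360 = 310°
−120° (triadic ↓): 310 − 120 = 190°
+153° (split-comp 27° ↓): 190 + 153 = 343°

343°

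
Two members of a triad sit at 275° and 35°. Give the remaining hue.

155°

A triad spaces three hues 120° apart.
The full set is {35°, 155°, 275°}.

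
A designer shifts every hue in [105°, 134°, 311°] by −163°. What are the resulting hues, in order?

105 − 163 = -58 → -58 + 360 = 302°
134 − 163 = -29 → -29 + 360 = 331°
311 − 163 = 148°

302°, 331°, 148°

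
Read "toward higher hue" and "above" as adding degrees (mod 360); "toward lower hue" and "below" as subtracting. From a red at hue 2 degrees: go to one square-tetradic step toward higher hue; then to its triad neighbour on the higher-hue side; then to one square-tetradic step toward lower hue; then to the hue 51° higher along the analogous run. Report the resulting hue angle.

173°

+90° (square ↑): 2 + 90 = 92°
+120° (triadic ↑): 92 + 120 = 212°
−90° (square ↓): 212 − 90 = 122°
+51° (analog 51° ↑): 122 + 51 = 173°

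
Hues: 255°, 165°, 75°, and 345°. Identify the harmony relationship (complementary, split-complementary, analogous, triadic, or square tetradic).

square tetradic

Sort the hues: 75°, 165°, 255°, 345°.
Successive gaps around the wheel: 90°, 90°, 90°, 90°.
Four hues every 90° form a square tetradic scheme.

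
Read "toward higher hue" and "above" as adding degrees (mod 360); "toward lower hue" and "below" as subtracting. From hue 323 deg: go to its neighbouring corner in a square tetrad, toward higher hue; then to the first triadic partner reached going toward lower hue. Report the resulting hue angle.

293°

square ↑ +90°: 323 + 90 = 413 → 413 − 360 = 53°
triadic ↓ −120°: 53 − 120 = -67 → -67 + 360 = 293°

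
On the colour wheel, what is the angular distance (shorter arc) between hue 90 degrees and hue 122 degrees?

|90 − 122| = 32.
32 ≤ 180, so the shorter arc is 32°.

32°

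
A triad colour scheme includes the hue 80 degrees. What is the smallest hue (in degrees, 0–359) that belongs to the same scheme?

80°

A triad places three hues 120° apart.
The full set through 80° is {80°, 200°, 320°}.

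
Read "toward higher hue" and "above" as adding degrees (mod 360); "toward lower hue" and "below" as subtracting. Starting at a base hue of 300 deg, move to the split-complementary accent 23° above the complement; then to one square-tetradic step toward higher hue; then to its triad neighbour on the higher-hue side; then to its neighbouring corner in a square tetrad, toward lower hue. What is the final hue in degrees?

300 + 203 = 503 → 503 − 360 = 143°   (split-comp 23° ↑)
143 + 90 = 233°   (square ↑)
233 + 120 = 353°   (triadic ↑)
353 − 90 = 263°   (square ↓)

263°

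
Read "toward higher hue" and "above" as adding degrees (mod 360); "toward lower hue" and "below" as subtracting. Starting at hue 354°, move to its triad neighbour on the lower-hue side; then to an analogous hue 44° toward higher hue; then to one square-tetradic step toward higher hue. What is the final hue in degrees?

8°

triadic ↓ −120°: 354 − 120 = 234°
analog 44° ↑ +44°: 234 + 44 = 278°
square ↑ +90°: 278 + 90 = 368 → 368 − 360 = 8°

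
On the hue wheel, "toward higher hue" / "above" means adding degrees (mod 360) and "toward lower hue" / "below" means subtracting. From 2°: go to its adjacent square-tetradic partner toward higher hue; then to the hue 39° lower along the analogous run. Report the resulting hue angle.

53°

square ↑ +90°: 2 + 90 = 92°
analog 39° ↓ −39°: 92 − 39 = 53°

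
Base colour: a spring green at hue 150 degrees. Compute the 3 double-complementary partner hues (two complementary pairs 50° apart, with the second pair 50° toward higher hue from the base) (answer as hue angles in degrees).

A rectangular tetradic uses two complementary pairs 50° apart: offsets 0°, 50°, 180°, 230°.
150 + 50 = 200°
150 + 180 = 330°
150 + 230 = 380 → 380 − 360 = 20°

200°, 330°, and 20°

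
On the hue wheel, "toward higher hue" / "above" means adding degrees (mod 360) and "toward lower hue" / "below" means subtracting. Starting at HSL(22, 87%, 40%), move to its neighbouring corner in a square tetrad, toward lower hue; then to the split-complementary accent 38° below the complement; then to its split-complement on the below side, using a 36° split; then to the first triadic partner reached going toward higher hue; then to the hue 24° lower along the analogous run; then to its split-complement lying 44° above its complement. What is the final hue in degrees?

178°

−90° (square ↓): 22 − 90 = -68 → -68 + 360 = 292°
+142° (split-comp 38° ↓): 292 + 142 = 434 → 434 − 360 = 74°
+144° (split-comp 36° ↓): 74 + 144 = 218°
+120° (triadic ↑): 218 + 120 = 338°
−24° (analog 24° ↓): 338 − 24 = 314°
+224° (split-comp 44° ↑): 314 + 224 = 538 → 538 − 360 = 178°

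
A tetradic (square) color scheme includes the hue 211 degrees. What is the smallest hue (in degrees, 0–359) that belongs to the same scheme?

31°

A square tetradic scheme places four hues every 90°.
The full set through 211° is {31°, 121°, 211°, 301°}.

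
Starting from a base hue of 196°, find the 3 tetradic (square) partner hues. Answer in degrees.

286°, 16°, 106°

196 + 90 = 286°
196 + 180 = 376 → 376 − 360 = 16°
196 + 270 = 466 → 466 − 360 = 106°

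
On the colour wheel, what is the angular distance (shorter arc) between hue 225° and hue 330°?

|225 − 330| = 105.
105 ≤ 180, so the shorter arc is 105°.

105°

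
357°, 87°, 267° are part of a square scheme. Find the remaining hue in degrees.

177°

A square tetradic scheme places four hues every 90°.
The full set through 87° is {87°, 177°, 267°, 357°}.
Given {87°, 267°, 357°}, the missing hue is 177°.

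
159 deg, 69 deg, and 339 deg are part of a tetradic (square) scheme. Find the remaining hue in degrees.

A square tetradic scheme places four hues every 90°.
The full set through 69° is {69°, 159°, 249°, 339°}.
Given {69°, 159°, 339°}, the missing hue is 249°.

249°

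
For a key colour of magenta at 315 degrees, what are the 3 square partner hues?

45°, 135° and 225°

A square tetradic scheme places four hues every 90°.
315 + 90 = 405 → 405 − 360 = 45°
315 + 180 = 495 → 495 − 360 = 135°
315 + 270 = 585 → 585 − 360 = 225°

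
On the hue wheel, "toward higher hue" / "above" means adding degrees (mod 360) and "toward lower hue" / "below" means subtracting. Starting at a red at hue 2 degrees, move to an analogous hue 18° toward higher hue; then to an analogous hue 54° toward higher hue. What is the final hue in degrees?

+18° (analog 18° ↑): 2 + 18 = 20°
+54° (analog 54° ↑): 20 + 54 = 74°

74°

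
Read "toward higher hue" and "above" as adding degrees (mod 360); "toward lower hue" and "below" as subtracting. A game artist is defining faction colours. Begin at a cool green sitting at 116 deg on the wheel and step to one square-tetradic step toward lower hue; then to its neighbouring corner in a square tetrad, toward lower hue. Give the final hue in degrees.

square ↓ −90°: 116 − 90 = 26°
square ↓ −90°: 26 − 90 = -64 → -64 + 360 = 296°

296°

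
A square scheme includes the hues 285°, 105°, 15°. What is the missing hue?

195°

A square tetradic scheme places four hues every 90°.
The full set through 15° is {15°, 105°, 195°, 285°}.
Given {15°, 105°, 285°}, the missing hue is 195°.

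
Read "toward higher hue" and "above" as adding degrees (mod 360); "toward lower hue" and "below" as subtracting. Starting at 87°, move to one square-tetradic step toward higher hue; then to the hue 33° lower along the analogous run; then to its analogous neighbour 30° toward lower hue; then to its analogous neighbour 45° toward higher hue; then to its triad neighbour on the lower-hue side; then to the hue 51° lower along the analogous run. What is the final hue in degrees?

+90° (square ↑): 87 + 90 = 177°
−33° (analog 33° ↓): 177 − 33 = 144°
−30° (analog 30° ↓): 144 − 30 = 114°
+45° (analog 45° ↑): 114 + 45 = 159°
−120° (triadic ↓): 159 − 120 = 39°
−51° (analog 51° ↓): 39 − 51 = -12 → -12 + 360 = 348°

348°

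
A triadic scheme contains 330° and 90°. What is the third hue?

A triad spaces three hues 120° apart.
The full set is {90°, 210°, 330°}.

210°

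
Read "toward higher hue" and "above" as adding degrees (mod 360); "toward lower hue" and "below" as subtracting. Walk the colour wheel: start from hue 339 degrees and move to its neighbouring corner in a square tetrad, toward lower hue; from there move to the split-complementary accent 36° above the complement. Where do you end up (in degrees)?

square ↓ −90°: 339 − 90 = 249°
split-comp 36° ↑ +216°: 249 + 216 = 465 → 465 − 360 = 105°

105°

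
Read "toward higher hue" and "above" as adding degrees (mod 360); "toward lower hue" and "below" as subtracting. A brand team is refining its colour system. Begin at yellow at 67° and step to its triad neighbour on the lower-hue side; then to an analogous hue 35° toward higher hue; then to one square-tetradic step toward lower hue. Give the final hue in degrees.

−120° (triadic ↓): 67 − 120 = -53 → -53 + 360 = 307°
+35° (analog 35° ↑): 307 + 35 = 342°
−90° (square ↓): 342 − 90 = 252°

252°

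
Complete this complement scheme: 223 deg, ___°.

43°

The complement sits 180° across the wheel.
The full set through 223° is {43°, 223°}.
Given {223°}, the missing hue is 43°.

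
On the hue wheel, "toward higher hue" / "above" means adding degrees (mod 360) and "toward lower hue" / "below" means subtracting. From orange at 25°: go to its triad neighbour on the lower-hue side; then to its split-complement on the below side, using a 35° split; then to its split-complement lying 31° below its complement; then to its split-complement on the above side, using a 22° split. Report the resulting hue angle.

41°

triadic ↓ −120°: 25 − 120 = -95 → -95 + 360 = 265°
split-comp 35° ↓ +145°: 265 + 145 = 410 → 410 − 360 = 50°
split-comp 31° ↓ +149°: 50 + 149 = 199°
split-comp 22° ↑ +202°: 199 + 202 = 401 → 401 − 360 = 41°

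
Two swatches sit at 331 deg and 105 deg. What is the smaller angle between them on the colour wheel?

134°

|331 − 105| = 226.
The shorter arc is 360 − 226 = 134°.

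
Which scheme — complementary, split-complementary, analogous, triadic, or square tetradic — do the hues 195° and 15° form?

Sort the hues: 15°, 195°.
Successive gaps around the wheel: 180°, 180°.
Two hues 180° apart are complementary.

complementary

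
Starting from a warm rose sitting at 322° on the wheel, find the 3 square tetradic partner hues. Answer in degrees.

52°, 142° and 232°

322 + 90 = 412 → 412 − 360 = 52°
322 + 180 = 502 → 502 − 360 = 142°
322 + 270 = 592 → 592 − 360 = 232°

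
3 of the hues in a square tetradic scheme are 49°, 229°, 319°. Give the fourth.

A square tetradic scheme places four hues every 90°.
The full set through 49° is {49°, 139°, 229°, 319°}.
Given {49°, 229°, 319°}, the missing hue is 139°.

139°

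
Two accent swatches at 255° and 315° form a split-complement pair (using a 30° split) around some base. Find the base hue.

The accents sit 30° either side of the complement, so the complement is their short-arc midpoint on the wheel.
Short-arc midpoint of 255° and 315°: 285°.
Base is 180° from the complement: 285 − 180 = 105°

105°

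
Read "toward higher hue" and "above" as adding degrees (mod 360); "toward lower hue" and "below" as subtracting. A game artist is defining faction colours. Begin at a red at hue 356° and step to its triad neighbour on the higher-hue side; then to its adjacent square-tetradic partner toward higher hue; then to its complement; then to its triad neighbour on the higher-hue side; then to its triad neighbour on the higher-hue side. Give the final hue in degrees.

266°

+120° (triadic ↑): 356 + 120 = 476 → 476 − 360 = 116°
+90° (square ↑): 116 + 90 = 206°
+180° (complement): 206 + 180 = 386 → 386 − 360 = 26°
+120° (triadic ↑): 26 + 120 = 146°
+120° (triadic ↑): 146 + 120 = 266°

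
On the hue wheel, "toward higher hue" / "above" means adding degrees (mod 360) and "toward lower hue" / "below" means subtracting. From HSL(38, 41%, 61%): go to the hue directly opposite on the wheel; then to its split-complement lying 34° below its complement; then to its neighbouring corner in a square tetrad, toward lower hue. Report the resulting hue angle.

38 + 180 = 218°   (complement)
218 + 146 = 364 → 364 − 360 = 4°   (split-comp 34° ↓)
4 − 90 = -86 → -86 + 360 = 274°   (square ↓)

274°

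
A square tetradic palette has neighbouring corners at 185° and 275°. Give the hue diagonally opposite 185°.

A square tetradic scheme places four hues 90° apart; opposite corners are 180° apart.
185 + 180 = 365 → 365 − 360 = 5°

5°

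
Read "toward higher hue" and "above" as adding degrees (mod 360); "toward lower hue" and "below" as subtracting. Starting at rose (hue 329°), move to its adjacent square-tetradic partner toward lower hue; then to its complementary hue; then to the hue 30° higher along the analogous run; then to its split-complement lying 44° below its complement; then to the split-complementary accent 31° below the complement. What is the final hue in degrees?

square ↓ −90°: 329 − 90 = 239°
complement +180°: 239 + 180 = 419 → 419 − 360 = 59°
analog 30° ↑ +30°: 59 + 30 = 89°
split-comp 44° ↓ +136°: 89 + 136 = 225°
split-comp 31° ↓ +149°: 225 + 149 = 374 → 374 − 360 = 14°

14°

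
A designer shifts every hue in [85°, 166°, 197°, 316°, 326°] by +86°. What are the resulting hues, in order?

85 + 86 = 171°
166 + 86 = 252°
197 + 86 = 283°
316 + 86 = 402 → 402 − 360 = 42°
326 + 86 = 412 → 412 − 360 = 52°

171°, 252°, 283°, 42°, 52°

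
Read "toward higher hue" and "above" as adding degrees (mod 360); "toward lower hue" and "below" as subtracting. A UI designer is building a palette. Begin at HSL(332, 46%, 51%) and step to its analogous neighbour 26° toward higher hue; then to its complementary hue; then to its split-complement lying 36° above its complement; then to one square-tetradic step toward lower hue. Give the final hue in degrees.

304°

332 + 26 = 358°   (analog 26° ↑)
358 + 180 = 538 → 538 − 360 = 178°   (complement)
178 + 216 = 394 → 394 − 360 = 34°   (split-comp 36° ↑)
34 − 90 = -56 → -56 + 360 = 304°   (square ↓)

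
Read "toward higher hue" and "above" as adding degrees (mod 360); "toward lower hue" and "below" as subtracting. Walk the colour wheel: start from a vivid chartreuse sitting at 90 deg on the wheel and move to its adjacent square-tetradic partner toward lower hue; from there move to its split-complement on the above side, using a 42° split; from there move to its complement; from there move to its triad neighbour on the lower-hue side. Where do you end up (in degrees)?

282°

−90° (square ↓): 90 − 90 = 0°
+222° (split-comp 42° ↑): 0 + 222 = 222°
+180° (complement): 222 + 180 = 402 → 402 − 360 = 42°
−120° (triadic ↓): 42 − 120 = -78 → -78 + 360 = 282°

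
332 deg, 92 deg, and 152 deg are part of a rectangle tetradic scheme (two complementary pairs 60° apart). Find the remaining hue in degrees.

A rectangular tetradic uses two complementary pairs 60° apart: offsets 0°, 60°, 180°, 240°.
Among {92°, 152°, 332°}, 152° and 332° are a 180° pair.
The remaining hue 92° needs its own complement: 92 + 180 = 272°

272°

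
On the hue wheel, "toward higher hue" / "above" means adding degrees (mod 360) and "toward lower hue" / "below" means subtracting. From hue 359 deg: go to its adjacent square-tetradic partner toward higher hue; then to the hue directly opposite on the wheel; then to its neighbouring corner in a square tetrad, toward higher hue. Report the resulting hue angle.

square ↑ +90°: 359 + 90 = 449 → 449 − 360 = 89°
complement +180°: 89 + 180 = 269°
square ↑ +90°: 269 + 90 = 359°

359°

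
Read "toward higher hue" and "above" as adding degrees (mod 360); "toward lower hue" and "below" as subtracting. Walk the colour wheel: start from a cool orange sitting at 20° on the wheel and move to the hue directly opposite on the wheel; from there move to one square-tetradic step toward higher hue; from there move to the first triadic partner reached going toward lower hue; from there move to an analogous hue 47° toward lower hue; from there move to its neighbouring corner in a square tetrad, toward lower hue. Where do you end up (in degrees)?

33°

+180° (complement): 20 + 180 = 200°
+90° (square ↑): 200 + 90 = 290°
−120° (triadic ↓): 290 − 120 = 170°
−47° (analog 47° ↓): 170 − 47 = 123°
−90° (square ↓): 123 − 90 = 33°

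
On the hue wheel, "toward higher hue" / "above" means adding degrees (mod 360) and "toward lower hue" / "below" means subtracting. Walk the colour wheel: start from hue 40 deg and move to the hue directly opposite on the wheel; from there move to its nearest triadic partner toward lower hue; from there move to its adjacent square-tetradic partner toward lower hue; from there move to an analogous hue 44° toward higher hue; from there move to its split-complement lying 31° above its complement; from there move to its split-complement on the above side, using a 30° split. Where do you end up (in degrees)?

complement +180°: 40 + 180 = 220°
triadic ↓ −120°: 220 − 120 = 100°
square ↓ −90°: 100 − 90 = 10°
analog 44° ↑ +44°: 10 + 44 = 54°
split-comp 31° ↑ +211°: 54 + 211 = 265°
split-comp 30° ↑ +210°: 265 + 210 = 475 → 475 − 360 = 115°

115°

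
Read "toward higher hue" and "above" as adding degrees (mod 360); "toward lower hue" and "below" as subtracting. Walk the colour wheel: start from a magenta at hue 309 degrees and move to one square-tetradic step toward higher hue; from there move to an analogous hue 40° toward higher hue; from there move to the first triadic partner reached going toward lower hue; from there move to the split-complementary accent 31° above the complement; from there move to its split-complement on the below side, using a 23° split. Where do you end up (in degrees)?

327°

square ↑ +90°: 309 + 90 = 399 → 399 − 360 = 39°
analog 40° ↑ +40°: 39 + 40 = 79°
triadic ↓ −120°: 79 − 120 = -41 → -41 + 360 = 319°
split-comp 31° ↑ +211°: 319 + 211 = 530 → 530 − 360 = 170°
split-comp 23° ↓ +157°: 170 + 157 = 327°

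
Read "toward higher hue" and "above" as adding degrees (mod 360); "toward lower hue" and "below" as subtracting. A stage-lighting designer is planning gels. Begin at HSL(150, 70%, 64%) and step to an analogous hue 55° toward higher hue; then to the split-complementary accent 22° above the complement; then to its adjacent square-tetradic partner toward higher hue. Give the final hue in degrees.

+55° (analog 55° ↑): 150 + 55 = 205°
+202° (split-comp 22° ↑): 205 + 202 = 407 → 407 − 360 = 47°
+90° (square ↑): 47 + 90 = 137°

137°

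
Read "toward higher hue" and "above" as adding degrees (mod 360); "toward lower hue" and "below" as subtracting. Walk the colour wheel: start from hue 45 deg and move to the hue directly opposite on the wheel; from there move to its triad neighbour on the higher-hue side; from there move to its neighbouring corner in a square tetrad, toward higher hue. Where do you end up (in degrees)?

45 + 180 = 225°   (complement)
225 + 120 = 345°   (triadic ↑)
345 + 90 = 435 → 435 − 360 = 75°   (square ↑)

75°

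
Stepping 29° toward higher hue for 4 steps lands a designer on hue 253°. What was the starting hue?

137°

4 steps of 29° (toward higher hue) give a net shift of +116°.
Start = end − shift: 253 − 116 = 137°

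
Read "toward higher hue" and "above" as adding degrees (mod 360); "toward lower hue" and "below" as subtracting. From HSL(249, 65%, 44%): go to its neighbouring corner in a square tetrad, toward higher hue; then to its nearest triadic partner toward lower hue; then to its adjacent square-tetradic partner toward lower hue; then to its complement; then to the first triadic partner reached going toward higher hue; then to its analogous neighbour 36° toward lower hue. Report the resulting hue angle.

249 + 90 = 339°   (square ↑)
339 − 120 = 219°   (triadic ↓)
219 − 90 = 129°   (square ↓)
129 + 180 = 309°   (complement)
309 + 120 = 429 → 429 − 360 = 69°   (triadic ↑)
69 − 36 = 33°   (analog 36° ↓)

33°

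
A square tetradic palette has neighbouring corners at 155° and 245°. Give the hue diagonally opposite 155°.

A square tetradic scheme places four hues 90° apart; opposite corners are 180° apart.
155 + 180 = 335°

335°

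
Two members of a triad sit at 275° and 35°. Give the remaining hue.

A triad spaces three hues 120° apart.
The full set is {35°, 155°, 275°}.

155°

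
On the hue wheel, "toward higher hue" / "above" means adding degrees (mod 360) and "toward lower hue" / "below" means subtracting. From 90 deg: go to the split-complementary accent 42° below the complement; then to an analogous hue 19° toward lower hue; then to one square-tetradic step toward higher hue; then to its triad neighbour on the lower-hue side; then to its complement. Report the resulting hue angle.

359°

+138° (split-comp 42° ↓): 90 + 138 = 228°
−19° (analog 19° ↓): 228 − 19 = 209°
+90° (square ↑): 209 + 90 = 299°
−120° (triadic ↓): 299 − 120 = 179°
+180° (complement): 179 + 180 = 359°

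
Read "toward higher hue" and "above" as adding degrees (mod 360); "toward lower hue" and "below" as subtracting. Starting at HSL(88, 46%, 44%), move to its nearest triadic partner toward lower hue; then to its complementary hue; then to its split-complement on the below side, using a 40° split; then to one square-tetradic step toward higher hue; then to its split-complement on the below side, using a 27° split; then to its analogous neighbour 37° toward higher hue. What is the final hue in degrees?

88 − 120 = -32 → -32 + 360 = 328°   (triadic ↓)
328 + 180 = 508 → 508 − 360 = 148°   (complement)
148 + 140 = 288°   (split-comp 40° ↓)
288 + 90 = 378 → 378 − 360 = 18°   (square ↑)
18 + 153 = 171°   (split-comp 27° ↓)
171 + 37 = 208°   (analog 37° ↑)

208°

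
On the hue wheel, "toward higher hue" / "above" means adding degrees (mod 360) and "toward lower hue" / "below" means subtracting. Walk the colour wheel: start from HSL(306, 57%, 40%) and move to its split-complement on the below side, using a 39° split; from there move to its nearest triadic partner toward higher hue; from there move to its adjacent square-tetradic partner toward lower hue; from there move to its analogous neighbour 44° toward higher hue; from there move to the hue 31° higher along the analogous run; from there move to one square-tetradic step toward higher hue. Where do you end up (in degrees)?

split-comp 39° ↓ +141°: 306 + 141 = 447 → 447 − 360 = 87°
triadic ↑ +120°: 87 + 120 = 207°
square ↓ −90°: 207 − 90 = 117°
analog 44° ↑ +44°: 117 + 44 = 161°
analog 31° ↑ +31°: 161 + 31 = 192°
square ↑ +90°: 192 + 90 = 282°

282°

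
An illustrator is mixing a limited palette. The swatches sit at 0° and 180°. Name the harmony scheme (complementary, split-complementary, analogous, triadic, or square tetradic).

complementary

Sort the hues: 0°, 180°.
Successive gaps around the wheel: 180°, 180°.
Two hues 180° apart are complementary.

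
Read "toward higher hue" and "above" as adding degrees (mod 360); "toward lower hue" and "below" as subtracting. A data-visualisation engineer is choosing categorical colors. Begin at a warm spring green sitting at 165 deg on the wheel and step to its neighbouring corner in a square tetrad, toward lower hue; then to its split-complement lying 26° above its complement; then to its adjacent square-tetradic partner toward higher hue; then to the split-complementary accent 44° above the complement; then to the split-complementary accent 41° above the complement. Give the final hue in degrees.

96°

165 − 90 = 75°   (square ↓)
75 + 206 = 281°   (split-comp 26° ↑)
281 + 90 = 371 → 371 − 360 = 11°   (square ↑)
11 + 224 = 235°   (split-comp 44° ↑)
235 + 221 = 456 → 456 − 360 = 96°   (split-comp 41° ↑)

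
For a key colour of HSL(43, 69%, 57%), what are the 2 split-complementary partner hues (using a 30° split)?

193° and 253°

Split-complementary hues sit 30° either side of the complement.
Complement of 43 deg: 43 + 180 = 223°
223 − 30 = 193°
223 + 30 = 253°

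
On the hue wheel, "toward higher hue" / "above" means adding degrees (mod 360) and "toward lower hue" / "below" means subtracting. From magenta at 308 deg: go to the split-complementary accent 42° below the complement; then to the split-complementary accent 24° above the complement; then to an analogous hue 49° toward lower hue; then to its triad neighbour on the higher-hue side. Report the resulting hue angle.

1°

+138° (split-comp 42° ↓): 308 + 138 = 446 → 446 − 360 = 86°
+204° (split-comp 24° ↑): 86 + 204 = 290°
−49° (analog 49° ↓): 290 − 49 = 241°
+120° (triadic ↑): 241 + 120 = 361 → 361 − 360 = 1°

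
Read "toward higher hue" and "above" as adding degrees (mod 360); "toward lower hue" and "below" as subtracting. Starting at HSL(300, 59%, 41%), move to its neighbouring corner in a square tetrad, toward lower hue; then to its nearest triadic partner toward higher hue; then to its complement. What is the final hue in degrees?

150°

300 − 90 = 210°   (square ↓)
210 + 120 = 330°   (triadic ↑)
330 + 180 = 510 → 510 − 360 = 150°   (complement)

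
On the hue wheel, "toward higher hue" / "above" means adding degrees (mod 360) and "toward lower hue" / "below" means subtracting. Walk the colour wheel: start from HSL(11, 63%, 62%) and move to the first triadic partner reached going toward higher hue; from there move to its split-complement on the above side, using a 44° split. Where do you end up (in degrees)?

+120° (triadic ↑): 11 + 120 = 131°
+224° (split-comp 44° ↑): 131 + 224 = 355°

355°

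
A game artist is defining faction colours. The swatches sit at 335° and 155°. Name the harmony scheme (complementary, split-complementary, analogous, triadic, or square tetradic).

Sort the hues: 155°, 335°.
Successive gaps around the wheel: 180°, 180°.
Two hues 180° apart are complementary.

complementary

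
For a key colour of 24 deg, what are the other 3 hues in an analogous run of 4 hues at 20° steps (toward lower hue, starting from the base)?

4°, 344°, 324°

Analogous hues sit every 20° along the wheel.
24 − 20 = 4°
24 − 40 = -16 → -16 + 360 = 344°
24 − 60 = -36 → -36 + 360 = 324°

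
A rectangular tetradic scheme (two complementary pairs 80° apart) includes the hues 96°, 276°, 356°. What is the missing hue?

A rectangular tetradic uses two complementary pairs 80° apart: offsets 0°, 80°, 180°, 260°.
Among {96°, 276°, 356°}, 276° and 96° are a 180° pair.
The remaining hue 356° needs its own complement: 356 + 180 = 536 → 536 − 360 = 176°

176°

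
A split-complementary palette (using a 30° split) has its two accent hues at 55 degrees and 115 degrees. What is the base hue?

265°

The accents sit 30° either side of the complement, so the complement is their short-arc midpoint on the wheel.
Short-arc midpoint of 55° and 115°: 85°.
Base is 180° from the complement: 85 − 180 = -95 → -95 + 360 = 265°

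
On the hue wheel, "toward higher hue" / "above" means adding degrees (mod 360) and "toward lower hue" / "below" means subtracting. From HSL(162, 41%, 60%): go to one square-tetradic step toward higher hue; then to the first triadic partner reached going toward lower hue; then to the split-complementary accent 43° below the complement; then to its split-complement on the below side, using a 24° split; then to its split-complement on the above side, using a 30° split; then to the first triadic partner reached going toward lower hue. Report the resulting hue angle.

square ↑ +90°: 162 + 90 = 252°
triadic ↓ −120°: 252 − 120 = 132°
split-comp 43° ↓ +137°: 132 + 137 = 269°
split-comp 24° ↓ +156°: 269 + 156 = 425 → 425 − 360 = 65°
split-comp 30° ↑ +210°: 65 + 210 = 275°
triadic ↓ −120°: 275 − 120 = 155°

155°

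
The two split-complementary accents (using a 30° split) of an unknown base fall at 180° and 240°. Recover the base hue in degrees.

30°

The accents sit 30° either side of the complement, so the complement is their short-arc midpoint on the wheel.
Short-arc midpoint of 180° and 240°: 210°.
Base is 180° from the complement: 210 − 180 = 30°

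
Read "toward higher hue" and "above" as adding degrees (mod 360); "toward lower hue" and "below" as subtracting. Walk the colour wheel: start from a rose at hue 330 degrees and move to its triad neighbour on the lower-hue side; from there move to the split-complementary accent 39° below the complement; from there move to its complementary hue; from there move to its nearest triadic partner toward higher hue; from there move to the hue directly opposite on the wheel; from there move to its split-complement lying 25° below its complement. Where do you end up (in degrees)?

triadic ↓ −120°: 330 − 120 = 210°
split-comp 39° ↓ +141°: 210 + 141 = 351°
complement +180°: 351 + 180 = 531 → 531 − 360 = 171°
triadic ↑ +120°: 171 + 120 = 291°
complement +180°: 291 + 180 = 471 → 471 − 360 = 111°
split-comp 25° ↓ +155°: 111 + 155 = 266°

266°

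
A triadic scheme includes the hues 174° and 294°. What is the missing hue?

54°

A triad places three hues 120° apart.
The full set through 174° is {54°, 174°, 294°}.
Given {174°, 294°}, the missing hue is 54°.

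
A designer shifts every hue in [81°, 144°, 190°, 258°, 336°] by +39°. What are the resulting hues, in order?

81 + 39 = 120°
144 + 39 = 183°
190 + 39 = 229°
258 + 39 = 297°
336 + 39 = 375 → 375 − 360 = 15°

120°, 183°, 229°, 297°, 15°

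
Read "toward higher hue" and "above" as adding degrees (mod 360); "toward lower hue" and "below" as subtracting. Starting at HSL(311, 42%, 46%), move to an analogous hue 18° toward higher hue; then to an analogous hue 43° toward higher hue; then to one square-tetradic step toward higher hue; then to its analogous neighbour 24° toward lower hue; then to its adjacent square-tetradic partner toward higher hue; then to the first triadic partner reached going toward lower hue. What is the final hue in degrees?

48°

+18° (analog 18° ↑): 311 + 18 = 329°
+43° (analog 43° ↑): 329 + 43 = 372 → 372 − 360 = 12°
+90° (square ↑): 12 + 90 = 102°
−24° (analog 24° ↓): 102 − 24 = 78°
+90° (square ↑): 78 + 90 = 168°
−120° (triadic ↓): 168 − 120 = 48°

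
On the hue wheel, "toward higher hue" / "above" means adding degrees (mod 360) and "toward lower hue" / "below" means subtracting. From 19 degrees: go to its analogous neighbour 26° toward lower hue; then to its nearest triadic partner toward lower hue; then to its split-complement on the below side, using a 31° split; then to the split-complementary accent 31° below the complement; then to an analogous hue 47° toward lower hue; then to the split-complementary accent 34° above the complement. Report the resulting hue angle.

19 − 26 = -7 → -7 + 360 = 353°   (analog 26° ↓)
353 − 120 = 233°   (triadic ↓)
233 + 149 = 382 → 382 − 360 = 22°   (split-comp 31° ↓)
22 + 149 = 171°   (split-comp 31° ↓)
171 − 47 = 124°   (analog 47° ↓)
124 + 214 = 338°   (split-comp 34° ↑)

338°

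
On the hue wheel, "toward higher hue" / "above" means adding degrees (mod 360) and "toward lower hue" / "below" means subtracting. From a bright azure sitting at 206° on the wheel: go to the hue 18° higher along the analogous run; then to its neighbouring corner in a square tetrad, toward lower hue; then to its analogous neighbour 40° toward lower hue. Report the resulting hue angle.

analog 18° ↑ +18°: 206 + 18 = 224°
square ↓ −90°: 224 − 90 = 134°
analog 40° ↓ −40°: 134 − 40 = 94°

94°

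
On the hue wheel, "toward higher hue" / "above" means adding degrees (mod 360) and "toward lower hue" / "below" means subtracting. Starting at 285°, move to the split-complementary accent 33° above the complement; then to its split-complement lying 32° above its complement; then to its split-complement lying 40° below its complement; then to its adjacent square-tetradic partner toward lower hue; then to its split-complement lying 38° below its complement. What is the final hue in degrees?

285 + 213 = 498 → 498 − 360 = 138°   (split-comp 33° ↑)
138 + 212 = 350°   (split-comp 32° ↑)
350 + 140 = 490 → 490 − 360 = 130°   (split-comp 40° ↓)
130 − 90 = 40°   (square ↓)
40 + 142 = 182°   (split-comp 38° ↓)

182°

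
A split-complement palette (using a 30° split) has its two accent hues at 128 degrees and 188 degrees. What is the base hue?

The accents sit 30° either side of the complement, so the complement is their short-arc midpoint on the wheel.
Short-arc midpoint of 128° and 188°: 158°.
Base is 180° from the complement: 158 − 180 = -22 → -22 + 360 = 338°

338°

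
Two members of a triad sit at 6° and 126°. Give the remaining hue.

A triad spaces three hues 120° apart.
The full set is {6°, 126°, 246°}.

246°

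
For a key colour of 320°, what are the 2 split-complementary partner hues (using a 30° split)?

110° and 170°

Split-complementary hues sit 30° either side of the complement.
Complement of 320°: 320 + 180 = 500 → 500 − 360 = 140°
140 − 30 = 110°
140 + 30 = 170°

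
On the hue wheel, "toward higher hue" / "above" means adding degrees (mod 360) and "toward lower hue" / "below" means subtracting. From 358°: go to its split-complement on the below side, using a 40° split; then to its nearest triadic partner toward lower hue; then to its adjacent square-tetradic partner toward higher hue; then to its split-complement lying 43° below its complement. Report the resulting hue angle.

245°

+140° (split-comp 40° ↓): 358 + 140 = 498 → 498 − 360 = 138°
−120° (triadic ↓): 138 − 120 = 18°
+90° (square ↑): 18 + 90 = 108°
+137° (split-comp 43° ↓): 108 + 137 = 245°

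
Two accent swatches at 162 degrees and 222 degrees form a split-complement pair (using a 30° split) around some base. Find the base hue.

The accents sit 30° either side of the complement, so the complement is their short-arc midpoint on the wheel.
Short-arc midpoint of 162° and 222°: 192°.
Base is 180° from the complement: 192 − 180 = 12°

12°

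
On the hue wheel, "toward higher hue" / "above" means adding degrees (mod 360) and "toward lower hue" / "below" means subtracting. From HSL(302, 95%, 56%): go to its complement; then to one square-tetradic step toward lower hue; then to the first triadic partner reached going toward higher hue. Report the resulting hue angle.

+180° (complement): 302 + 180 = 482 → 482 − 360 = 122°
−90° (square ↓): 122 − 90 = 32°
+120° (triadic ↑): 32 + 120 = 152°

152°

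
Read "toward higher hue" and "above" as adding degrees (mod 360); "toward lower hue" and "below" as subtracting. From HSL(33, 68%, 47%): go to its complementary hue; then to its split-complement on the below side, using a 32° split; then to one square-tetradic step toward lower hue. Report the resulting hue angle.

271°

+180° (complement): 33 + 180 = 213°
+148° (split-comp 32° ↓): 213 + 148 = 361 → 361 − 360 = 1°
−90° (square ↓): 1 − 90 = -89 → -89 + 360 = 271°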